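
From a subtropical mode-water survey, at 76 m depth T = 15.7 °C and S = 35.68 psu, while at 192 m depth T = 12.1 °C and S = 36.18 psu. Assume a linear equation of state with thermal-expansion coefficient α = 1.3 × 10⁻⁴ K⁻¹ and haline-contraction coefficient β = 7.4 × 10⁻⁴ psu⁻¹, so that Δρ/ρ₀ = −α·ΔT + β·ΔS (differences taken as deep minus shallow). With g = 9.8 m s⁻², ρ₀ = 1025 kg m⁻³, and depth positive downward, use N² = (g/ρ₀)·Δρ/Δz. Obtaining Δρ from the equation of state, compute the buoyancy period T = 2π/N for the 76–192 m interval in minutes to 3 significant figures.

ΔT = -3.6 K, ΔS = +0.50 psu (deep − shallow).
Δρ/ρ₀ = −αΔT + βΔS = 4.68 × 10⁻⁴ + 3.70 × 10⁻⁴ = 8.38 × 10⁻⁴, so Δρ ≈ 0.8589 kg m⁻³.
N² = (g/ρ₀)·Δρ/Δz = g·(Δρ/ρ₀)/Δz = 9.8 × 8.38 × 10⁻⁴ / 116 = 7.0797 × 10⁻⁵ s⁻².
N = √(7.0797 × 10⁻⁵) = 8.4141 × 10⁻³ rad s⁻¹ → T = 2π/N = 746.74 s = 12.446 min ≈ 12.4 min.

12.4 min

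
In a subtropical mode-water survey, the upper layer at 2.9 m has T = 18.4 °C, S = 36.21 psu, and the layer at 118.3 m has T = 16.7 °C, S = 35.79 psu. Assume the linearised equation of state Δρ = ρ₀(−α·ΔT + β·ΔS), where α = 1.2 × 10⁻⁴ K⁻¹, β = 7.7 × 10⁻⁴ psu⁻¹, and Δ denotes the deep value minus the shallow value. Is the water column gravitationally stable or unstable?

unstable

ΔT = 16.7 − 18.4 = -1.7 K and ΔS = 35.79 − 36.21 = -0.42 psu (deep − shallow).
−αΔT = 2.04 × 10⁻⁴; βΔS = -3.234 × 10⁻⁴; sum Δρ/ρ₀ = -1.194 × 10⁻⁴.
Δρ/ρ₀ < 0, so Δρ < 0: deeper water is lighter → statically unstable; the column would overturn.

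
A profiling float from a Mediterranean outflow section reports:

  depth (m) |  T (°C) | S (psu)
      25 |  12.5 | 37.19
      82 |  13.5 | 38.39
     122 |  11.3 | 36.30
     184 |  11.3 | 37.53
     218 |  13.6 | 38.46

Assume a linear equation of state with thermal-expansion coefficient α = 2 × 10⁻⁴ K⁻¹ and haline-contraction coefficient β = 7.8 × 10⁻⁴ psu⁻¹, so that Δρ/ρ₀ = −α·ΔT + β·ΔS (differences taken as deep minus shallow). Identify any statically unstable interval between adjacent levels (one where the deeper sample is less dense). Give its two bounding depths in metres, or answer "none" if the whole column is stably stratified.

82–122 m

Evaluate Δρ/ρ₀ = −αΔT + βΔS across each adjacent pair:
  25–82 m: −αΔT+βΔS = −(2 × 10⁻⁴)(+1.0)+(7.8 × 10⁻⁴)(+1.20) = 7.4 × 10⁻⁴ → stable
  82–122 m: −αΔT+βΔS = −(2 × 10⁻⁴)(-2.2)+(7.8 × 10⁻⁴)(-2.09) = -1.2 × 10⁻³ → UNSTABLE
  122–184 m: −αΔT+βΔS = −(2 × 10⁻⁴)(+0.0)+(7.8 × 10⁻⁴)(+1.23) = 9.6 × 10⁻⁴ → stable
  184–218 m: −αΔT+βΔS = −(2 × 10⁻⁴)(+2.3)+(7.8 × 10⁻⁴)(+0.93) = 2.7 × 10⁻⁴ → stable
The 82–122 m interval has Δρ < 0: lighter water underlies denser water.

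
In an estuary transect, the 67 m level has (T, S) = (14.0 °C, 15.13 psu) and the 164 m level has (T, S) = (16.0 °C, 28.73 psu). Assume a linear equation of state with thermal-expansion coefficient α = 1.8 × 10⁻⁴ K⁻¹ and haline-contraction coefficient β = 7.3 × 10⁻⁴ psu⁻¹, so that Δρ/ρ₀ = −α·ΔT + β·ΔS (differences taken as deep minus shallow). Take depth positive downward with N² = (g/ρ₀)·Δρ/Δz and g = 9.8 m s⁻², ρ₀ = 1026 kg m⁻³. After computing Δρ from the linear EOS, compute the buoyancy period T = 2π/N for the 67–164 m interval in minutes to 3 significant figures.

ΔT = +2.0 K, ΔS = +13.60 psu (deep − shallow).
Δρ/ρ₀ = −αΔT + βΔS = -3.60 × 10⁻⁴ + 9.928 × 10⁻³ = 9.568 × 10⁻³, so Δρ ≈ 9.817 kg m⁻³.
N² = (g/ρ₀)·Δρ/Δz = g·(Δρ/ρ₀)/Δz = 9.8 × 9.568 × 10⁻³ / 97 = 9.6666 × 10⁻⁴ s⁻².
N = √(9.6666 × 10⁻⁴) = 0.031091 rad s⁻¹ → T = 2π/N = 202.09 s = 3.3682 min ≈ 3.37 min.

3.37 min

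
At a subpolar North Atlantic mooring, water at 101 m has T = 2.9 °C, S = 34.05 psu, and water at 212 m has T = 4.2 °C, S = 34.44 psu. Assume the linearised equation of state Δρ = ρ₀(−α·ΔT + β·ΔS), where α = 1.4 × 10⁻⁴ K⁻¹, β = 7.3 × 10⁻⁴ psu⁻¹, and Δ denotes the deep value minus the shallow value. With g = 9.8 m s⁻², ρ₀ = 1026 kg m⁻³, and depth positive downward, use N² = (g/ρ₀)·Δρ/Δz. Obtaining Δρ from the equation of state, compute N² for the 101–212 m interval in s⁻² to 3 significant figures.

ΔT = +1.3 K, ΔS = +0.39 psu (deep − shallow).
Δρ/ρ₀ = −αΔT + βΔS = -1.82 × 10⁻⁴ + 2.847 × 10⁻⁴ = 1.027 × 10⁻⁴, so Δρ ≈ 0.1054 kg m⁻³.
N² = (g/ρ₀)·Δρ/Δz = g·(Δρ/ρ₀)/Δz = 9.8 × 1.027 × 10⁻⁴ / 111 = 9.0672 × 10⁻⁶ s⁻² ≈ 9.07 × 10⁻⁶ s⁻².

9.07 × 10⁻⁶ s⁻²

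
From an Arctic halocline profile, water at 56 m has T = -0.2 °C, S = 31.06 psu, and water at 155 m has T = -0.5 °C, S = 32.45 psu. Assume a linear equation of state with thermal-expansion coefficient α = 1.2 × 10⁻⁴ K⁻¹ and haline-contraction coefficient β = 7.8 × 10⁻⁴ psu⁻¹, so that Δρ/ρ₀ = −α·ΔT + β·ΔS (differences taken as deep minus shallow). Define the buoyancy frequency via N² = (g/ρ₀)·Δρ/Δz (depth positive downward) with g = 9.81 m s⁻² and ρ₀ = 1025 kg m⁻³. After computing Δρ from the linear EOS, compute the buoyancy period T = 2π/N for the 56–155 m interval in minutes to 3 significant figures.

9.94 min

ΔT = -0.3 K, ΔS = +1.39 psu (deep − shallow).
Δρ/ρ₀ = −αΔT + βΔS = 3.60 × 10⁻⁵ + 1.0842 × 10⁻³ = 1.1202 × 10⁻³, so Δρ ≈ 1.148 kg m⁻³.
N² = (g/ρ₀)·Δρ/Δz = g·(Δρ/ρ₀)/Δz = 9.81 × 1.1202 × 10⁻³ / 99 = 1.1100 × 10⁻⁴ s⁻².
N = √(1.1100 × 10⁻⁴) = 0.010536 rad s⁻¹ → T = 2π/N = 596.35 s = 9.9392 min ≈ 9.94 min.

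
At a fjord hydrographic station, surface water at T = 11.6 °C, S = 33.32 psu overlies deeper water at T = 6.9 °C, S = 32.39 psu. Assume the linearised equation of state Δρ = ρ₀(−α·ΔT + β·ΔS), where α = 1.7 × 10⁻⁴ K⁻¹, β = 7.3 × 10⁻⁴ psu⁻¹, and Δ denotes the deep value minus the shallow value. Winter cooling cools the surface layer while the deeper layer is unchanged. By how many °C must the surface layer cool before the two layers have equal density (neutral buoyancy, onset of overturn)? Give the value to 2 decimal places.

Neutral buoyancy requires Δρ = 0, i.e. −α(T_deep − T_surf′) + β(S_deep − S_surf) = 0.
T_surf′ = T_deep − (β/α)·ΔS = 6.9 − (7.3 × 10⁻⁴/1.7 × 10⁻⁴)·(-0.93) = 10.8935 °C.
Cooling required: 11.6 − (10.8935) = 0.7065 °C.

0.71 °C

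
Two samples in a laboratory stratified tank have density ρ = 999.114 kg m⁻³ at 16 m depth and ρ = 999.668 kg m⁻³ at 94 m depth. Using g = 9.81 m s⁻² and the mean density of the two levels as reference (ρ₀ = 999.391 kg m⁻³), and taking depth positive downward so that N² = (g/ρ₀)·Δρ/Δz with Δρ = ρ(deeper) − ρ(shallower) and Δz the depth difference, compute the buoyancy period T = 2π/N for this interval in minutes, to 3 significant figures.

Δρ = 999.668 − 999.114 = 0.554 kg m⁻³ over Δz = 94 − 16 = 78 m.
N² = (9.81/999.391) × (0.554/78) = 6.9719 × 10⁻⁵ s⁻².
N = √(6.9719 × 10⁻⁵) = 8.3498 × 10⁻³ rad s⁻¹, so T = 2π/N = 752.50 s = 12.542 min ≈ 12.5 min.

12.5 min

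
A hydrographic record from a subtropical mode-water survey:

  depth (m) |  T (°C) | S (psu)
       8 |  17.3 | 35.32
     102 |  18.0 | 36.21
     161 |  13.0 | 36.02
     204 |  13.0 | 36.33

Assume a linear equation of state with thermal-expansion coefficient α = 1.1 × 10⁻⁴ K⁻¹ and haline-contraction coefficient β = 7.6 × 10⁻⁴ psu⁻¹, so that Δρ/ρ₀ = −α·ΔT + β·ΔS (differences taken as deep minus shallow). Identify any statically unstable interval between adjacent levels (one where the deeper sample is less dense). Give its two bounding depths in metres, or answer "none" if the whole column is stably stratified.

Evaluate Δρ/ρ₀ = −αΔT + βΔS across each adjacent pair:
  8–102 m: −αΔT+βΔS = −(1.1 × 10⁻⁴)(+0.7)+(7.6 × 10⁻⁴)(+0.89) = 6.0 × 10⁻⁴ → stable
  102–161 m: −αΔT+βΔS = −(1.1 × 10⁻⁴)(-5.0)+(7.6 × 10⁻⁴)(-0.19) = 4.1 × 10⁻⁴ → stable
  161–204 m: −αΔT+βΔS = −(1.1 × 10⁻⁴)(+0.0)+(7.6 × 10⁻⁴)(+0.31) = 2.4 × 10⁻⁴ → stable
Every interval has Δρ > 0: the column is stably stratified throughout.

none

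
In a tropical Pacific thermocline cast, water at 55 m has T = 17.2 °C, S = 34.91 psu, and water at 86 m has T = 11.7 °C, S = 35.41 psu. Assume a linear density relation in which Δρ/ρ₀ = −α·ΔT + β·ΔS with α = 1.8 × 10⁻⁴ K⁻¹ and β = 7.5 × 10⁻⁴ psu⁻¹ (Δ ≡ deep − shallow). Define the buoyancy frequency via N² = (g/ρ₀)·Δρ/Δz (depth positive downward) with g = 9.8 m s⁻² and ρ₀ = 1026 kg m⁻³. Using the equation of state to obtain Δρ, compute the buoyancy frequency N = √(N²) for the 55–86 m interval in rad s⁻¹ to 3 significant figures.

ΔT = -5.5 K, ΔS = +0.50 psu (deep − shallow).
Δρ/ρ₀ = −αΔT + βΔS = 9.90 × 10⁻⁴ + 3.75 × 10⁻⁴ = 1.365 × 10⁻³, so Δρ ≈ 1.400 kg m⁻³.
N² = (g/ρ₀)·Δρ/Δz = g·(Δρ/ρ₀)/Δz = 9.8 × 1.365 × 10⁻³ / 31 = 4.3152 × 10⁻⁴ s⁻².
N = √(4.3152 × 10⁻⁴) = 0.020773 rad s⁻¹ ≈ 0.0208 rad s⁻¹.

0.0208 rad s⁻¹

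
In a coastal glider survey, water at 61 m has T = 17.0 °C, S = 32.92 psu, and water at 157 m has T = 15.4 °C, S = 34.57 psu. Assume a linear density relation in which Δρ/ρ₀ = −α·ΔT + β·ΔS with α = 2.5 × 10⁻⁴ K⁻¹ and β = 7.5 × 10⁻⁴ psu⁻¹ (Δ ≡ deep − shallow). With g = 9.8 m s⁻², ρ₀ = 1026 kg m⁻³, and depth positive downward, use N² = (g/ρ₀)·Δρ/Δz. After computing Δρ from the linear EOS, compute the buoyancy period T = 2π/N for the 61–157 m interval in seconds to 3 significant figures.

486 s

ΔT = -1.6 K, ΔS = +1.65 psu (deep − shallow).
Δρ/ρ₀ = −αΔT + βΔS = 4.00 × 10⁻⁴ + 1.2375 × 10⁻³ = 1.6375 × 10⁻³, so Δρ ≈ 1.680 kg m⁻³.
N² = (g/ρ₀)·Δρ/Δz = g·(Δρ/ρ₀)/Δz = 9.8 × 1.6375 × 10⁻³ / 96 = 1.6716 × 10⁻⁴ s⁻².
N = √(1.6716 × 10⁻⁴) = 0.012929 rad s⁻¹ → T = 2π/N = 485.98 s ≈ 486 s.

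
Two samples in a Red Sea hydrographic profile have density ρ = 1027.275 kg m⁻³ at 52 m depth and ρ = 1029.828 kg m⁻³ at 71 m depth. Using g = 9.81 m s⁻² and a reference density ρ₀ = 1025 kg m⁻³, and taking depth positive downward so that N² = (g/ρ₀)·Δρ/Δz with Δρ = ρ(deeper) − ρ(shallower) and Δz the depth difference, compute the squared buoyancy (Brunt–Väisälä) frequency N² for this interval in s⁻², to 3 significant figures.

Δρ = 1029.828 − 1027.275 = 2.553 kg m⁻³ over Δz = 71 − 52 = 19 m.
N² = (9.81/1025) × (2.553/19) = 1.2860 × 10⁻³ s⁻² ≈ 1.29 × 10⁻³ s⁻².
N² > 0, so the interval is statically stable.

1.29 × 10⁻³ s⁻²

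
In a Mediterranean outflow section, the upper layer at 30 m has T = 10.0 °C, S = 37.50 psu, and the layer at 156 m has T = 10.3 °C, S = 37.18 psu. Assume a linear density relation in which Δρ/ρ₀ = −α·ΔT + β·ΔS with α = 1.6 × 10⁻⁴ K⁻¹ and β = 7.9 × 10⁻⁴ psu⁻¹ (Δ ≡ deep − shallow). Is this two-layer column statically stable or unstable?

ΔT = 10.3 − 10.0 = +0.3 K and ΔS = 37.18 − 37.50 = -0.32 psu (deep − shallow).
−αΔT = -4.80 × 10⁻⁵; βΔS = -2.528 × 10⁻⁴; sum Δρ/ρ₀ = -3.008 × 10⁻⁴.
Δρ/ρ₀ < 0, so Δρ < 0: deeper water is lighter → statically unstable; the column would overturn.

unstable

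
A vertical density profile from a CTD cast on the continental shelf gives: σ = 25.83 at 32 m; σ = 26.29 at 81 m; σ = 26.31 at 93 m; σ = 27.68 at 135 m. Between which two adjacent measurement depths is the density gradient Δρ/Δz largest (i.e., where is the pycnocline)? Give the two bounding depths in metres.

Compute the density gradient over each adjacent pair:
  32–81 m: Δρ/Δz = 0.46/49 = 9.4 × 10⁻³ kg m⁻⁴
  81–93 m: Δρ/Δz = 0.02/12 = 1.7 × 10⁻³ kg m⁻⁴
  93–135 m: Δρ/Δz = 1.37/42 = 0.033 kg m⁻⁴
The largest gradient is in the 93–135 m interval — the pycnocline.

93–135 m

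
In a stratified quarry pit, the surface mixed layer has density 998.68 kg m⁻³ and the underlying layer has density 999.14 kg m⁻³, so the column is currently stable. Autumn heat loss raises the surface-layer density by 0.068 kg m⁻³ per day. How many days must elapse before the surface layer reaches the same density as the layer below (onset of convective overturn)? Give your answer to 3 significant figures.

6.76 days

Density deficit of the surface layer: 999.14 − 998.68 = 0.46 kg m⁻³.
Required change = 0.46 / 0.068 = 6.76 days.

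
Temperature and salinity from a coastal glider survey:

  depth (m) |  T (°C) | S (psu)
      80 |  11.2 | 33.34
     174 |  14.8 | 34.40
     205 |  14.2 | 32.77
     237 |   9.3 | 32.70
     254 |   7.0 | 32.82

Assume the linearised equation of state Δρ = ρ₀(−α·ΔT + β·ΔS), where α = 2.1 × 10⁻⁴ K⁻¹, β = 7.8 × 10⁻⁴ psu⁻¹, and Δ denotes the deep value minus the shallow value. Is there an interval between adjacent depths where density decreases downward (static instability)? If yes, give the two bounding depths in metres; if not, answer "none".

Evaluate Δρ/ρ₀ = −αΔT + βΔS across each adjacent pair:
  80–174 m: −αΔT+βΔS = −(2.1 × 10⁻⁴)(+3.6)+(7.8 × 10⁻⁴)(+1.06) = 7.1 × 10⁻⁵ → stable
  174–205 m: −αΔT+βΔS = −(2.1 × 10⁻⁴)(-0.6)+(7.8 × 10⁻⁴)(-1.63) = -1.1 × 10⁻³ → UNSTABLE
  205–237 m: −αΔT+βΔS = −(2.1 × 10⁻⁴)(-4.9)+(7.8 × 10⁻⁴)(-0.07) = 9.7 × 10⁻⁴ → stable
  237–254 m: −αΔT+βΔS = −(2.1 × 10⁻⁴)(-2.3)+(7.8 × 10⁻⁴)(+0.12) = 5.8 × 10⁻⁴ → stable
The 174–205 m interval has Δρ < 0: lighter water underlies denser water.

174–205 m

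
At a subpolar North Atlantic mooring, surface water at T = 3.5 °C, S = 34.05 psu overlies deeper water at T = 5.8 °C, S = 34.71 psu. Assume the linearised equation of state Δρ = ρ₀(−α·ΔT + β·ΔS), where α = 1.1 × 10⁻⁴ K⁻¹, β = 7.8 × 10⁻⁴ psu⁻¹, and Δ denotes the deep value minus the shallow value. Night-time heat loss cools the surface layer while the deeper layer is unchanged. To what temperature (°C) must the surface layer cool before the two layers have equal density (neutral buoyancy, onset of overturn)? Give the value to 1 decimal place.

Neutral buoyancy requires Δρ = 0, i.e. −α(T_deep − T_surf′) + β(S_deep − S_surf) = 0.
T_surf′ = T_deep − (β/α)·ΔS = 5.8 − (7.8 × 10⁻⁴/1.1 × 10⁻⁴)·(+0.66) = 1.120 °C.
Cooling required: 3.5 − (1.120) = 2.380 °C.

1.1 °C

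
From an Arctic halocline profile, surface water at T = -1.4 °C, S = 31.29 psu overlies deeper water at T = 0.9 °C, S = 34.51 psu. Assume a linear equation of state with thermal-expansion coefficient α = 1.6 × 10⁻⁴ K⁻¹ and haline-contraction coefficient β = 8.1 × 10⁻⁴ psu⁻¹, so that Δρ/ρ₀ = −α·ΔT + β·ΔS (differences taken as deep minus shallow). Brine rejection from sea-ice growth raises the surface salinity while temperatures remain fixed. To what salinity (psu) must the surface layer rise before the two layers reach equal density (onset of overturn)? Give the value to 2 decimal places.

34.06 psu

Neutral buoyancy requires −α(T_deep − T_surf) + β(S_deep − S_surf′) = 0.
S_surf′ = S_deep − (α/β)·ΔT = 34.51 − (1.6 × 10⁻⁴/8.1 × 10⁻⁴)·(+2.3) = 34.0557 psu.
Increase required: 34.0557 − 31.29 = 2.7657 psu.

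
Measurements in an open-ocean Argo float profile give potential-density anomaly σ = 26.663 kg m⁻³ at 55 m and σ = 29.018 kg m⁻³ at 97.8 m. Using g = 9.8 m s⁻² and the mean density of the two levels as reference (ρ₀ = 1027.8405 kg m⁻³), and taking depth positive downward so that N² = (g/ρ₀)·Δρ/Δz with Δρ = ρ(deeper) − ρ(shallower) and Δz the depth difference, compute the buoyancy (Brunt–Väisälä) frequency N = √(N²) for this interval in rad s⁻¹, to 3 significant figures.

Δρ = 1029.018 − 1026.663 = 2.355 kg m⁻³ over Δz = 97.8 − 55 = 42.8 m.
N² = (9.8/1027.8405) × (2.355/42.8) = 5.2462 × 10⁻⁴ s⁻².
N = √(5.2462 × 10⁻⁴) = 0.022905 rad s⁻¹ ≈ 0.0229 rad s⁻¹.

0.0229 rad s⁻¹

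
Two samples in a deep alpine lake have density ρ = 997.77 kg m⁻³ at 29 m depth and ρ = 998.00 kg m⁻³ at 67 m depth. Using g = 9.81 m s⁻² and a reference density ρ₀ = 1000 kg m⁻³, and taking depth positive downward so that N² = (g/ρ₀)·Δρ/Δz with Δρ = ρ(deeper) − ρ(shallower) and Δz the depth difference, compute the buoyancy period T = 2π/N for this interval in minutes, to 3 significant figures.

13.6 min

Δρ = 998.00 − 997.77 = 0.23 kg m⁻³ over Δz = 67 − 29 = 38 m.
N² = (9.81/1000) × (0.23/38) = 5.9376 × 10⁻⁵ s⁻².
N = √(5.9376 × 10⁻⁵) = 7.7056 × 10⁻³ rad s⁻¹, so T = 2π/N = 815.41 s = 13.590 min ≈ 13.6 min.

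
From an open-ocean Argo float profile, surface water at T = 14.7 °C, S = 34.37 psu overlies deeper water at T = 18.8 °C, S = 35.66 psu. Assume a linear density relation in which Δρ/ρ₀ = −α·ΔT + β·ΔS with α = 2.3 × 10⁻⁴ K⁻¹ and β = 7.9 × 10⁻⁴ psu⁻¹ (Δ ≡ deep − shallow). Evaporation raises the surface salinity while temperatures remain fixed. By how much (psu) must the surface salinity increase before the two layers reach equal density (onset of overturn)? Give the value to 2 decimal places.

0.10 psu

Neutral buoyancy requires −α(T_deep − T_surf) + β(S_deep − S_surf′) = 0.
S_surf′ = S_deep − (α/β)·ΔT = 35.66 − (2.3 × 10⁻⁴/7.9 × 10⁻⁴)·(+4.1) = 34.4663 psu.
Increase required: 34.4663 − 34.37 = 0.0963 psu.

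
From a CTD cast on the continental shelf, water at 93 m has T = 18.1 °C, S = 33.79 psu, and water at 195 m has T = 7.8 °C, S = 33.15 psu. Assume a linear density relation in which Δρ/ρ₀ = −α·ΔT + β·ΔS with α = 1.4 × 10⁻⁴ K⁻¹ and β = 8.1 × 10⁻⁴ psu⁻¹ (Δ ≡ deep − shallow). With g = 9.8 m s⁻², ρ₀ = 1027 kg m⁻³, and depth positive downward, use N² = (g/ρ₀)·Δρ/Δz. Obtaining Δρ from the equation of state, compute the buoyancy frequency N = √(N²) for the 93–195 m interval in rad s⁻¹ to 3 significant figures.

9.42 × 10⁻³ rad s⁻¹

ΔT = -10.3 K, ΔS = -0.64 psu (deep − shallow).
Δρ/ρ₀ = −αΔT + βΔS = 1.442 × 10⁻³ − 5.184 × 10⁻⁴ = 9.236 × 10⁻⁴, so Δρ ≈ 0.9485 kg m⁻³.
N² = (g/ρ₀)·Δρ/Δz = g·(Δρ/ρ₀)/Δz = 9.8 × 9.236 × 10⁻⁴ / 102 = 8.8738 × 10⁻⁵ s⁻².
N = √(8.8738 × 10⁻⁵) = 9.4201 × 10⁻³ rad s⁻¹ ≈ 9.42 × 10⁻³ rad s⁻¹.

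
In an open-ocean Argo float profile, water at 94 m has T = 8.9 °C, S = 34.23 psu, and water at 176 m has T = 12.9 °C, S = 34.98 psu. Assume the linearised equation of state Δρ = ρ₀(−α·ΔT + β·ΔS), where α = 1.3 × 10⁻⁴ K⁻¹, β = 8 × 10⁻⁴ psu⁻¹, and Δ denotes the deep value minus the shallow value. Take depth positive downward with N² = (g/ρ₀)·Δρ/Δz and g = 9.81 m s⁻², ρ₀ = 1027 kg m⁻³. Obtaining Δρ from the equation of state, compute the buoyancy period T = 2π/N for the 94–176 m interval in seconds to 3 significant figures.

ΔT = +4.0 K, ΔS = +0.75 psu (deep − shallow).
Δρ/ρ₀ = −αΔT + βΔS = -5.20 × 10⁻⁴ + 6.00 × 10⁻⁴ = 8.00 × 10⁻⁵, so Δρ ≈ 0.08216 kg m⁻³.
N² = (g/ρ₀)·Δρ/Δz = g·(Δρ/ρ₀)/Δz = 9.81 × 8.00 × 10⁻⁵ / 82 = 9.5707 × 10⁻⁶ s⁻².
N = √(9.5707 × 10⁻⁶) = 3.0937 × 10⁻³ rad s⁻¹ → T = 2π/N = 2.0310 × 10³ s ≈ 2.03 × 10³ s.

2.03 × 10³ s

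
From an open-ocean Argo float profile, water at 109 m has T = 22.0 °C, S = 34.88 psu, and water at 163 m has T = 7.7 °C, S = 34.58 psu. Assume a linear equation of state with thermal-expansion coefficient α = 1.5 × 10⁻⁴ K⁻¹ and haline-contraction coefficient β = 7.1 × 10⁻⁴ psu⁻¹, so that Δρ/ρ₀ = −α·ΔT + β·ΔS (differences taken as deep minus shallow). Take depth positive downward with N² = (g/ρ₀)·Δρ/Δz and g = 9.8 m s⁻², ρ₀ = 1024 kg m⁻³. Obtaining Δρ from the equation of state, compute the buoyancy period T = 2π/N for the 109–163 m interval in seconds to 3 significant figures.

ΔT = -14.3 K, ΔS = -0.30 psu (deep − shallow).
Δρ/ρ₀ = −αΔT + βΔS = 2.145 × 10⁻³ − 2.13 × 10⁻⁴ = 1.932 × 10⁻³, so Δρ ≈ 1.978 kg m⁻³.
N² = (g/ρ₀)·Δρ/Δz = g·(Δρ/ρ₀)/Δz = 9.8 × 1.932 × 10⁻³ / 54 = 3.5062 × 10⁻⁴ s⁻².
N = √(3.5062 × 10⁻⁴) = 0.018725 rad s⁻¹ → T = 2π/N = 335.55 s ≈ 336 s.

336 s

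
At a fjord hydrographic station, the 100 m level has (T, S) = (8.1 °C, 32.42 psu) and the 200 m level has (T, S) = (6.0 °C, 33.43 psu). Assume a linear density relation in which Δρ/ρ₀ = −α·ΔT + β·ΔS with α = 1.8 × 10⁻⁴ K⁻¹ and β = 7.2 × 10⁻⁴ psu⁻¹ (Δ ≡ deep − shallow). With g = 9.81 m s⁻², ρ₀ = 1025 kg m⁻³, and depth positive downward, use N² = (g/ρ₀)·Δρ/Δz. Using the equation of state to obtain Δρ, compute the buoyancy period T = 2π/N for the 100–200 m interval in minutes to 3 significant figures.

ΔT = -2.1 K, ΔS = +1.01 psu (deep − shallow).
Δρ/ρ₀ = −αΔT + βΔS = 3.78 × 10⁻⁴ + 7.272 × 10⁻⁴ = 1.1052 × 10⁻³, so Δρ ≈ 1.133 kg m⁻³.
N² = (g/ρ₀)·Δρ/Δz = g·(Δρ/ρ₀)/Δz = 9.81 × 1.1052 × 10⁻³ / 100 = 1.0842 × 10⁻⁴ s⁻².
N = √(1.0842 × 10⁻⁴) = 0.010412 rad s⁻¹ → T = 2π/N = 603.46 s = 10.058 min ≈ 10.1 min.

10.1 min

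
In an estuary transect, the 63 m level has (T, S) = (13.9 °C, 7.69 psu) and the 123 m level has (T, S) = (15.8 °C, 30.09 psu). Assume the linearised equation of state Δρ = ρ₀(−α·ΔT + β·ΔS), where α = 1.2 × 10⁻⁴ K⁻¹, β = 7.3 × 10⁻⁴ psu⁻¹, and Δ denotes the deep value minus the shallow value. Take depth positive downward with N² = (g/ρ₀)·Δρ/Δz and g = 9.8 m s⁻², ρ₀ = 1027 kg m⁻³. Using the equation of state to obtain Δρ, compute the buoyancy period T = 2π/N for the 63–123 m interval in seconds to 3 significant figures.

ΔT = +1.9 K, ΔS = +22.40 psu (deep − shallow).
Δρ/ρ₀ = −αΔT + βΔS = -2.28 × 10⁻⁴ + 0.016352 = 0.016124, so Δρ ≈ 16.56 kg m⁻³.
N² = (g/ρ₀)·Δρ/Δz = g·(Δρ/ρ₀)/Δz = 9.8 × 0.016124 / 60 = 2.6336 × 10⁻³ s⁻².
N = √(2.6336 × 10⁻³) = 0.051319 rad s⁻¹ → T = 2π/N = 122.43 s ≈ 122 s.

122 s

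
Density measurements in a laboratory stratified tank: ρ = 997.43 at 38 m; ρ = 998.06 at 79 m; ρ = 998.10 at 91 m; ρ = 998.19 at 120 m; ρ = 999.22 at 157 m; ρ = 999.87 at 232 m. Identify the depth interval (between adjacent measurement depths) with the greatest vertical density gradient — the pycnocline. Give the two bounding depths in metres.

120–157 m

Compute the density gradient over each adjacent pair:
  38–79 m: Δρ/Δz = 0.63/41 = 0.015 kg m⁻⁴
  79–91 m: Δρ/Δz = 0.04/12 = 3.3 × 10⁻³ kg m⁻⁴
  91–120 m: Δρ/Δz = 0.09/29 = 3.1 × 10⁻³ kg m⁻⁴
  120–157 m: Δρ/Δz = 1.03/37 = 0.028 kg m⁻⁴
  157–232 m: Δρ/Δz = 0.65/75 = 8.7 × 10⁻³ kg m⁻⁴
The largest gradient is in the 120–157 m interval — the pycnocline.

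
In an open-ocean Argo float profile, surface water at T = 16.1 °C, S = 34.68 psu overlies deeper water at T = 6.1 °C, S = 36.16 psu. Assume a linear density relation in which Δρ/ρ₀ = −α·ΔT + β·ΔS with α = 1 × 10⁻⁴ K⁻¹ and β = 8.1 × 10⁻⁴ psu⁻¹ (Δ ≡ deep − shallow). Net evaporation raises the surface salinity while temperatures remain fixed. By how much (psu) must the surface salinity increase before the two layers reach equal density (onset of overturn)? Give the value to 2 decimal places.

Neutral buoyancy requires −α(T_deep − T_surf) + β(S_deep − S_surf′) = 0.
S_surf′ = S_deep − (α/β)·ΔT = 36.16 − (1 × 10⁻⁴/8.1 × 10⁻⁴)·(-10.0) = 37.3946 psu.
Increase required: 37.3946 − 34.68 = 2.7146 psu.

2.71 psu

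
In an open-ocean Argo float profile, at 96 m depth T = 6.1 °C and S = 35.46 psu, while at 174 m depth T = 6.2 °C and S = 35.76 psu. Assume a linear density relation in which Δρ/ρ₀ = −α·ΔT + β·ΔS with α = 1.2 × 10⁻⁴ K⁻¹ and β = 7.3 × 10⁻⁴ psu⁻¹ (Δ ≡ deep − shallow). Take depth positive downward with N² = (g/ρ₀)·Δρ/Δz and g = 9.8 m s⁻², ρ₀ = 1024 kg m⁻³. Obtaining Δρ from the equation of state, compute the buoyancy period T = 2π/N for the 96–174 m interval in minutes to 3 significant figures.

20.5 min

ΔT = +0.1 K, ΔS = +0.30 psu (deep − shallow).
Δρ/ρ₀ = −αΔT + βΔS = -1.20 × 10⁻⁵ + 2.19 × 10⁻⁴ = 2.07 × 10⁻⁴, so Δρ ≈ 0.2120 kg m⁻³.
N² = (g/ρ₀)·Δρ/Δz = g·(Δρ/ρ₀)/Δz = 9.8 × 2.07 × 10⁻⁴ / 78 = 2.6008 × 10⁻⁵ s⁻².
N = √(2.6008 × 10⁻⁵) = 5.0998 × 10⁻³ rad s⁻¹ → T = 2π/N = 1.2320 × 10³ s = 20.533 min ≈ 20.5 min.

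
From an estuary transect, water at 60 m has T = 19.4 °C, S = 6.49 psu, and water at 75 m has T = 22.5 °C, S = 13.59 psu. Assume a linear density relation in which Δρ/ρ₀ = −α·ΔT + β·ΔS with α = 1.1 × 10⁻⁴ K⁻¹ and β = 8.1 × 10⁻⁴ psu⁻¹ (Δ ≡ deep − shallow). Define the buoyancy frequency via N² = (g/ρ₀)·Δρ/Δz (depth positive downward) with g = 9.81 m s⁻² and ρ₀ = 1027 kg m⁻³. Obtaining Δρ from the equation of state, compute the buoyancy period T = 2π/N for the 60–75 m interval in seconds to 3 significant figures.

ΔT = +3.1 K, ΔS = +7.10 psu (deep − shallow).
Δρ/ρ₀ = −αΔT + βΔS = -3.41 × 10⁻⁴ + 5.751 × 10⁻³ = 5.41 × 10⁻³, so Δρ ≈ 5.556 kg m⁻³.
N² = (g/ρ₀)·Δρ/Δz = g·(Δρ/ρ₀)/Δz = 9.81 × 5.41 × 10⁻³ / 15 = 3.5381 × 10⁻³ s⁻².
N = √(3.5381 × 10⁻³) = 0.059482 rad s⁻¹ → T = 2π/N = 105.63 s ≈ 106 s.

106 s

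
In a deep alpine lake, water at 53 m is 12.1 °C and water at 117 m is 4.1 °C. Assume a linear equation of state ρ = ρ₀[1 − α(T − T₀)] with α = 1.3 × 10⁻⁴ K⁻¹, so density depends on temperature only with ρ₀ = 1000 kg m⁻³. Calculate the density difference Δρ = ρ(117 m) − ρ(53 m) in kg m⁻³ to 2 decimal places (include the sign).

ΔT = -8.0 K, Δρ/ρ₀ = −αΔT = 1.04 × 10⁻³.
Δρ = 1000 × (1.04 × 10⁻³) = +1.04 kg m⁻³.
Positive Δρ: denser below, stable.

+1.04 kg m⁻³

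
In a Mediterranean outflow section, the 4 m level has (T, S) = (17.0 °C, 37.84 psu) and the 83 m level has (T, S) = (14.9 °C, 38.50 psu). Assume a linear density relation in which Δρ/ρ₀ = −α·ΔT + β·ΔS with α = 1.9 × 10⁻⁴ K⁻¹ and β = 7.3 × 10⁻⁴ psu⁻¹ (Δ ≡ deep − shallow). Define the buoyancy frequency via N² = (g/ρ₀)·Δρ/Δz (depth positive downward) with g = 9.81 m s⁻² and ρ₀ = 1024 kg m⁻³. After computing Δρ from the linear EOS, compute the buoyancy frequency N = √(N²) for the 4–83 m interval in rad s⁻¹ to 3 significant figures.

0.0105 rad s⁻¹

ΔT = -2.1 K, ΔS = +0.66 psu (deep − shallow).
Δρ/ρ₀ = −αΔT + βΔS = 3.99 × 10⁻⁴ + 4.818 × 10⁻⁴ = 8.808 × 10⁻⁴, so Δρ ≈ 0.9019 kg m⁻³.
N² = (g/ρ₀)·Δρ/Δz = g·(Δρ/ρ₀)/Δz = 9.81 × 8.808 × 10⁻⁴ / 79 = 1.0938 × 10⁻⁴ s⁻².
N = √(1.0938 × 10⁻⁴) = 0.010458 rad s⁻¹ ≈ 0.0105 rad s⁻¹.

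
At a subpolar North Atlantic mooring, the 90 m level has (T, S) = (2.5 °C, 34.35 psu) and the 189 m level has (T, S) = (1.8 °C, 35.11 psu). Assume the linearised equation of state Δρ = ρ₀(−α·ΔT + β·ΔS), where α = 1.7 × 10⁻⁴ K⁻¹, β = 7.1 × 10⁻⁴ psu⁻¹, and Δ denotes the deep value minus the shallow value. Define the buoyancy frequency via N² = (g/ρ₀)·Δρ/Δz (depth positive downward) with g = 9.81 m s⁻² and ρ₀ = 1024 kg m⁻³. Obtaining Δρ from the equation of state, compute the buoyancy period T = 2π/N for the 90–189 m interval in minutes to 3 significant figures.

13.0 min

ΔT = -0.7 K, ΔS = +0.76 psu (deep − shallow).
Δρ/ρ₀ = −αΔT + βΔS = 1.19 × 10⁻⁴ + 5.396 × 10⁻⁴ = 6.586 × 10⁻⁴, so Δρ ≈ 0.6744 kg m⁻³.
N² = (g/ρ₀)·Δρ/Δz = g·(Δρ/ρ₀)/Δz = 9.81 × 6.586 × 10⁻⁴ / 99 = 6.5261 × 10⁻⁵ s⁻².
N = √(6.5261 × 10⁻⁵) = 8.0784 × 10⁻³ rad s⁻¹ → T = 2π/N = 777.78 s = 12.963 min ≈ 13.0 min.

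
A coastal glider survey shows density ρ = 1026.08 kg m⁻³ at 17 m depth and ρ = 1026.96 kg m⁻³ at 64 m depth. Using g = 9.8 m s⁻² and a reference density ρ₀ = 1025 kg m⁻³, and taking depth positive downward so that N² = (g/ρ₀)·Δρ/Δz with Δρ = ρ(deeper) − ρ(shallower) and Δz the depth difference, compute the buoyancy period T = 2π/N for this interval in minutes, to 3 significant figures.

7.83 min

Δρ = 1026.96 − 1026.08 = 0.88 kg m⁻³ over Δz = 64 − 17 = 47 m.
N² = (9.8/1025) × (0.88/47) = 1.7901 × 10⁻⁴ s⁻².
N = √(1.7901 × 10⁻⁴) = 0.013379 rad s⁻¹, so T = 2π/N = 469.63 s = 7.8272 min ≈ 7.83 min.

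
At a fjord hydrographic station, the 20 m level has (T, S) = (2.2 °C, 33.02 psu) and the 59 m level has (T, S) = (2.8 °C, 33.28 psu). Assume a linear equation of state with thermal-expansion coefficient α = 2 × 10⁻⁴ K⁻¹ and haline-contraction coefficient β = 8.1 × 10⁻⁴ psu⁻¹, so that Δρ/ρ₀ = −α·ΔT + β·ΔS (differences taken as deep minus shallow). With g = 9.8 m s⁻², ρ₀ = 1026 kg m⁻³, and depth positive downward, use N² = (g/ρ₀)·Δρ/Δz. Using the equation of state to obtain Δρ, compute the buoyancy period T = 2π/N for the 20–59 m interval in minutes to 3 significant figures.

21.9 min

ΔT = +0.6 K, ΔS = +0.26 psu (deep − shallow).
Δρ/ρ₀ = −αΔT + βΔS = -1.20 × 10⁻⁴ + 2.106 × 10⁻⁴ = 9.06 × 10⁻⁵, so Δρ ≈ 0.09296 kg m⁻³.
N² = (g/ρ₀)·Δρ/Δz = g·(Δρ/ρ₀)/Δz = 9.8 × 9.06 × 10⁻⁵ / 39 = 2.2766 × 10⁻⁵ s⁻².
N = √(2.2766 × 10⁻⁵) = 4.7714 × 10⁻³ rad s⁻¹ → T = 2π/N = 1.3168 × 10³ s = 21.947 min ≈ 21.9 min.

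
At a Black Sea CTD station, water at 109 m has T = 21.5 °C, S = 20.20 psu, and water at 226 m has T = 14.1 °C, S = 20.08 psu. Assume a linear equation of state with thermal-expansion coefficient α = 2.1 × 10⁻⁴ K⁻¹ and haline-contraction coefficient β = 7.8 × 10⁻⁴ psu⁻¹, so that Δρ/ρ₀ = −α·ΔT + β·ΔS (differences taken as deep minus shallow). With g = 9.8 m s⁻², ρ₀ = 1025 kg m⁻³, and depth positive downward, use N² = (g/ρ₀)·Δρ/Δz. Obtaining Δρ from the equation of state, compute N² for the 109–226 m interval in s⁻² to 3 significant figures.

1.22 × 10⁻⁴ s⁻²

ΔT = -7.4 K, ΔS = -0.12 psu (deep − shallow).
Δρ/ρ₀ = −αΔT + βΔS = 1.554 × 10⁻³ − 9.36 × 10⁻⁵ = 1.4604 × 10⁻³, so Δρ ≈ 1.497 kg m⁻³.
N² = (g/ρ₀)·Δρ/Δz = g·(Δρ/ρ₀)/Δz = 9.8 × 1.4604 × 10⁻³ / 117 = 1.2232 × 10⁻⁴ s⁻² ≈ 1.22 × 10⁻⁴ s⁻².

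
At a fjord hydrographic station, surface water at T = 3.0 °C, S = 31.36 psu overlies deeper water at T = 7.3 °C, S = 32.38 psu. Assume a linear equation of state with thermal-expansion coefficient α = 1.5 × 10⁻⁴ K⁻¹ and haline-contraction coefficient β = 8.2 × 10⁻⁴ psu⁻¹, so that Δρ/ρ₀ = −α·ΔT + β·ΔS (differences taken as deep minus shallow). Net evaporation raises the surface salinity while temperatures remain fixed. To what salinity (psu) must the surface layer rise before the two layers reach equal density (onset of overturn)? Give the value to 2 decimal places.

Neutral buoyancy requires −α(T_deep − T_surf) + β(S_deep − S_surf′) = 0.
S_surf′ = S_deep − (α/β)·ΔT = 32.38 − (1.5 × 10⁻⁴/8.2 × 10⁻⁴)·(+4.3) = 31.5934 psu.
Increase required: 31.5934 − 31.36 = 0.2334 psu.

31.59 psu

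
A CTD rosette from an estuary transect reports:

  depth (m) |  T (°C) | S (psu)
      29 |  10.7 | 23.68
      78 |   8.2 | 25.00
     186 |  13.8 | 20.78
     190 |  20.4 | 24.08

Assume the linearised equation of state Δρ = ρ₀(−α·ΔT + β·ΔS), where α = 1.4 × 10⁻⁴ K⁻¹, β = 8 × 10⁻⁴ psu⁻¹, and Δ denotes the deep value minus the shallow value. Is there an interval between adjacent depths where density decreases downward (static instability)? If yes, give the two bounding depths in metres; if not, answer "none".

78–186 m

Evaluate Δρ/ρ₀ = −αΔT + βΔS across each adjacent pair:
  29–78 m: −αΔT+βΔS = −(1.4 × 10⁻⁴)(-2.5)+(8 × 10⁻⁴)(+1.32) = 1.4 × 10⁻³ → stable
  78–186 m: −αΔT+βΔS = −(1.4 × 10⁻⁴)(+5.6)+(8 × 10⁻⁴)(-4.22) = -4.2 × 10⁻³ → UNSTABLE
  186–190 m: −αΔT+βΔS = −(1.4 × 10⁻⁴)(+6.6)+(8 × 10⁻⁴)(+3.30) = 1.7 × 10⁻³ → stable
The 78–186 m interval has Δρ < 0: lighter water underlies denser water.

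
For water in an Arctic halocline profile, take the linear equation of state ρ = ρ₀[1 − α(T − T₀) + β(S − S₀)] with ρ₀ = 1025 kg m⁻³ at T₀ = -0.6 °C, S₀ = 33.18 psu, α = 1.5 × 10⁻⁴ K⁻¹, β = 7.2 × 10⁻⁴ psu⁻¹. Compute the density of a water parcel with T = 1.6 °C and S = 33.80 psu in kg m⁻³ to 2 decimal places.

T − T₀ = +2.2 K, S − S₀ = +0.62 psu.
Bracket = 1 − α·(+2.2) + β·(+0.62) = 1 + (1.164 × 10⁻⁴) = 1.0001164.
ρ = 1025 × 1.0001164 = 1025.12 kg m⁻³.

1025.12 kg m⁻³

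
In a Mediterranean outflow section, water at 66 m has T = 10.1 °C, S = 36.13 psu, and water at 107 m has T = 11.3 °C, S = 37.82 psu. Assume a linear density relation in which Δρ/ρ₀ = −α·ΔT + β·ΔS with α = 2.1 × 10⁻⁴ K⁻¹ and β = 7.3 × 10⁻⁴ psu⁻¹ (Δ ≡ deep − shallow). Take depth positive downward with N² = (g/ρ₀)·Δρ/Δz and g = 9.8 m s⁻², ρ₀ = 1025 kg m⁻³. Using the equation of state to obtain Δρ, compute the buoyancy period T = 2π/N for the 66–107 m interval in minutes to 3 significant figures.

6.84 min

ΔT = +1.2 K, ΔS = +1.69 psu (deep − shallow).
Δρ/ρ₀ = −αΔT + βΔS = -2.52 × 10⁻⁴ + 1.2337 × 10⁻³ = 9.817 × 10⁻⁴, so Δρ ≈ 1.006 kg m⁻³.
N² = (g/ρ₀)·Δρ/Δz = g·(Δρ/ρ₀)/Δz = 9.8 × 9.817 × 10⁻⁴ / 41 = 2.3465 × 10⁻⁴ s⁻².
N = √(2.3465 × 10⁻⁴) = 0.015318 rad s⁻¹ → T = 2π/N = 410.18 s = 6.8363 min ≈ 6.84 min.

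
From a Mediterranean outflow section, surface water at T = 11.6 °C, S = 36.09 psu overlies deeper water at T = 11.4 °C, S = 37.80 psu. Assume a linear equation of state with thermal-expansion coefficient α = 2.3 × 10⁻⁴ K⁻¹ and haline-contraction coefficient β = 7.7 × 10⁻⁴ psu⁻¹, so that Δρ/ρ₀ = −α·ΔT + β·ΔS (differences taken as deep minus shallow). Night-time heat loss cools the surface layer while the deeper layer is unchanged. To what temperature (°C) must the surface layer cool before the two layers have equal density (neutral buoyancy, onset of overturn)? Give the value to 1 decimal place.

5.7 °C

Neutral buoyancy requires Δρ = 0, i.e. −α(T_deep − T_surf′) + β(S_deep − S_surf) = 0.
T_surf′ = T_deep − (β/α)·ΔS = 11.4 − (7.7 × 10⁻⁴/2.3 × 10⁻⁴)·(+1.71) = 5.675 °C.
Cooling required: 11.6 − (5.675) = 5.925 °C.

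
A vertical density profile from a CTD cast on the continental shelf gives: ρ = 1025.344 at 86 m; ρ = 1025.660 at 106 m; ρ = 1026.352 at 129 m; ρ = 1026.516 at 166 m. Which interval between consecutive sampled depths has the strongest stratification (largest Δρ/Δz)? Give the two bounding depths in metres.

106–129 m

Compute the density gradient over each adjacent pair:
  86–106 m: Δρ/Δz = 0.316/20 = 0.016 kg m⁻⁴
  106–129 m: Δρ/Δz = 0.692/23 = 0.030 kg m⁻⁴
  129–166 m: Δρ/Δz = 0.164/37 = 4.4 × 10⁻³ kg m⁻⁴
The largest gradient is in the 106–129 m interval — the pycnocline.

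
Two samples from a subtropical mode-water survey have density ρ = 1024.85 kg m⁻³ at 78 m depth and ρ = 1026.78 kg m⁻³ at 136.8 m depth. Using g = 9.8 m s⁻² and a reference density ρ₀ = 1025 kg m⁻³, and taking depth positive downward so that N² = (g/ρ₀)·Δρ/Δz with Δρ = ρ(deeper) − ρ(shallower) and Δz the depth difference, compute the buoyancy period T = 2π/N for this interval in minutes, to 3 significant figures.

5.91 min

Δρ = 1026.78 − 1024.85 = 1.93 kg m⁻³ over Δz = 136.8 − 78 = 58.8 m.
N² = (9.8/1025) × (1.93/58.8) = 3.1382 × 10⁻⁴ s⁻².
N = √(3.1382 × 10⁻⁴) = 0.017715 rad s⁻¹, so T = 2π/N = 354.68 s = 5.9113 min ≈ 5.91 min.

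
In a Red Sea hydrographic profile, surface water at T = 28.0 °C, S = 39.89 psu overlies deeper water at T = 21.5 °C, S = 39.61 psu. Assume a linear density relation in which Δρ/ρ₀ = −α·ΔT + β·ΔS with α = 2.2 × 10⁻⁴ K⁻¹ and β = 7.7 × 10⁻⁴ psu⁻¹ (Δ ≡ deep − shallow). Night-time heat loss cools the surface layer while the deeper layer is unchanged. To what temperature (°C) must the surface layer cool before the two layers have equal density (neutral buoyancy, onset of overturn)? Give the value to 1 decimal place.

22.5 °C

Neutral buoyancy requires Δρ = 0, i.e. −α(T_deep − T_surf′) + β(S_deep − S_surf) = 0.
T_surf′ = T_deep − (β/α)·ΔS = 21.5 − (7.7 × 10⁻⁴/2.2 × 10⁻⁴)·(-0.28) = 22.480 °C.
Cooling required: 28.0 − (22.480) = 5.520 °C.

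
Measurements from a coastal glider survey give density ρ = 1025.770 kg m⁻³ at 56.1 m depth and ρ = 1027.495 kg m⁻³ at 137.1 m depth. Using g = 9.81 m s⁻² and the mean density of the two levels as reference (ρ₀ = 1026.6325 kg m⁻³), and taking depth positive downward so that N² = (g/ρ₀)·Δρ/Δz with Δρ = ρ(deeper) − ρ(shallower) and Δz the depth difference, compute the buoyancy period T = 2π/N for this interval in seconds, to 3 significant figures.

440 s

Δρ = 1027.495 − 1025.770 = 1.725 kg m⁻³ over Δz = 137.1 − 56.1 = 81 m.
N² = (9.81/1026.6325) × (1.725/81) = 2.0350 × 10⁻⁴ s⁻².
N = √(2.0350 × 10⁻⁴) = 0.014265 rad s⁻¹, so T = 2π/N = 440.46 s ≈ 440 s.
N² > 0, so the interval is statically stable.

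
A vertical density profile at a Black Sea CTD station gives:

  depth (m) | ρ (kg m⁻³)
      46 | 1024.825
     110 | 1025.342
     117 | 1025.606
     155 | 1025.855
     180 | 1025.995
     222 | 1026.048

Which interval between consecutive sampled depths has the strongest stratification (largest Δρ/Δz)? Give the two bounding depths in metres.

Compute the density gradient over each adjacent pair:
  46–110 m: Δρ/Δz = 0.517/64 = 8.1 × 10⁻³ kg m⁻⁴
  110–117 m: Δρ/Δz = 0.264/7 = 0.038 kg m⁻⁴
  117–155 m: Δρ/Δz = 0.249/38 = 6.6 × 10⁻³ kg m⁻⁴
  155–180 m: Δρ/Δz = 0.140/25 = 5.6 × 10⁻³ kg m⁻⁴
  180–222 m: Δρ/Δz = 0.053/42 = 1.3 × 10⁻³ kg m⁻⁴
The largest gradient is in the 110–117 m interval — the pycnocline.

110–117 m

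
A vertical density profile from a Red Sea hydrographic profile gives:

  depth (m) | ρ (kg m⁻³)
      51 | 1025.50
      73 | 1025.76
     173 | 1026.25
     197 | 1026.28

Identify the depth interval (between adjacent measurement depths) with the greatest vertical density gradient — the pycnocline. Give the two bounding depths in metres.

51–73 m

Compute the density gradient over each adjacent pair:
  51–73 m: Δρ/Δz = 0.26/22 = 0.012 kg m⁻⁴
  73–173 m: Δρ/Δz = 0.49/100 = 4.9 × 10⁻³ kg m⁻⁴
  173–197 m: Δρ/Δz = 0.03/24 = 1.3 × 10⁻³ kg m⁻⁴
The largest gradient is in the 51–73 m interval — the pycnocline.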